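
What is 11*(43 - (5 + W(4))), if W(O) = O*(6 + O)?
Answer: -22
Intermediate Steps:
11*(43 - (5 + W(4))) = 11*(43 - (5 + 4*(6 + 4))) = 11*(43 - (5 + 4*10)) = 11*(43 - (5 + 40)) = 11*(43 - 1*45) = 11*(43 - 45) = 11*(-2) = -22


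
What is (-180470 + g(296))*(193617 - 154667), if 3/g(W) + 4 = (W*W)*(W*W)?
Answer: -8993486228467653525/1279427242 ≈ -7.0293e+9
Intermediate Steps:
g(W) = 3/(-4 + W⁴) (g(W) = 3/(-4 + (W*W)*(W*W)) = 3/(-4 + W²*W²) = 3/(-4 + W⁴))
(-180470 + g(296))*(193617 - 154667) = (-180470 + 3/(-4 + 296⁴))*(193617 - 154667) = (-180470 + 3/(-4 + 7676563456))*38950 = (-180470 + 3/7676563452)*38950 = (-180470 + 3*(1/7676563452))*38950 = (-180470 + 1/2558854484)*38950 = -461796468727479/2558854484*38950 = -8993486228467653525/1279427242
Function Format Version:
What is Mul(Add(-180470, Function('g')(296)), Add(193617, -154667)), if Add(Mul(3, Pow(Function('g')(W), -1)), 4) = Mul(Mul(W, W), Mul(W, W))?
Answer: Rational(-8993486228467653525, 1279427242) ≈ -7.0293e+9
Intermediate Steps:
Function('g')(W) = Mul(3, Pow(Add(-4, Pow(W, 4)), -1)) (Function('g')(W) = Mul(3, Pow(Add(-4, Mul(Mul(W, W), Mul(W, W))), -1)) = Mul(3, Pow(Add(-4, Mul(Pow(W, 2), Pow(W, 2))), -1)) = Mul(3, Pow(Add(-4, Pow(W, 4)), -1)))
Mul(Add(-180470, Function('g')(296)), Add(193617, -154667)) = Mul(Add(-180470, Mul(3, Pow(Add(-4, Pow(296, 4)), -1))), Add(193617, -154667)) = Mul(Add(-180470, Mul(3, Pow(Add(-4, 7676563456), -1))), 38950) = Mul(Add(-180470, Mul(3, Pow(7676563452, -1))), 38950) = Mul(Add(-180470, Mul(3, Rational(1, 7676563452))), 38950) = Mul(Add(-180470, Rational(1, 2558854484)), 38950) = Mul(Rational(-461796468727479, 2558854484), 38950) = Rational(-8993486228467653525, 1279427242)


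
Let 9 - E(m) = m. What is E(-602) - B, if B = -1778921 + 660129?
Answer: 1119403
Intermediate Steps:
E(m) = 9 - m
B = -1118792
E(-602) - B = (9 - 1*(-602)) - 1*(-1118792) = (9 + 602) + 1118792 = 611 + 1118792 = 1119403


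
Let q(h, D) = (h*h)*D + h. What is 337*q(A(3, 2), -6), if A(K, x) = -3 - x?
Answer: -52235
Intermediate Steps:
q(h, D) = h + D*h² (q(h, D) = h²*D + h = D*h² + h = h + D*h²)
337*q(A(3, 2), -6) = 337*((-3 - 1*2)*(1 - 6*(-3 - 1*2))) = 337*((-3 - 2)*(1 - 6*(-3 - 2))) = 337*(-5*(1 - 6*(-5))) = 337*(-5*(1 + 30)) = 337*(-5*31) = 337*(-155) = -52235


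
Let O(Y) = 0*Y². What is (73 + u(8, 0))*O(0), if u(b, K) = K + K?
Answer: 0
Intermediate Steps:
u(b, K) = 2*K
O(Y) = 0
(73 + u(8, 0))*O(0) = (73 + 2*0)*0 = (73 + 0)*0 = 73*0 = 0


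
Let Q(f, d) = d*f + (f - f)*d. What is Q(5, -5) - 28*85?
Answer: -2405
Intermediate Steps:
Q(f, d) = d*f (Q(f, d) = d*f + 0*d = d*f + 0 = d*f)
Q(5, -5) - 28*85 = -5*5 - 28*85 = -25 - 2380 = -2405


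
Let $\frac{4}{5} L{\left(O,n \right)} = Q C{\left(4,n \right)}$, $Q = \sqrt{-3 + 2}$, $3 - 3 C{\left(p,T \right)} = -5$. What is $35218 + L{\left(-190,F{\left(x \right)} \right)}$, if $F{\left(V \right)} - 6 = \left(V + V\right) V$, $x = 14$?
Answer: $35218 + \frac{10 i}{3} \approx 35218.0 + 3.3333 i$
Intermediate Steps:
$C{\left(p,T \right)} = \frac{8}{3}$ ($C{\left(p,T \right)} = 1 - - \frac{5}{3} = 1 + \frac{5}{3} = \frac{8}{3}$)
$F{\left(V \right)} = 6 + 2 V^{2}$ ($F{\left(V \right)} = 6 + \left(V + V\right) V = 6 + 2 V V = 6 + 2 V^{2}$)
$Q = i$ ($Q = \sqrt{-1} = i \approx 1.0 i$)
$L{\left(O,n \right)} = \frac{10 i}{3}$ ($L{\left(O,n \right)} = \frac{5 i \frac{8}{3}}{4} = \frac{5 \frac{8 i}{3}}{4} = \frac{10 i}{3}$)
$35218 + L{\left(-190,F{\left(x \right)} \right)} = 35218 + \frac{10 i}{3}$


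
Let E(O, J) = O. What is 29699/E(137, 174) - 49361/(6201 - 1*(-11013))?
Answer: 504476129/2358318 ≈ 213.91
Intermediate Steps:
29699/E(137, 174) - 49361/(6201 - 1*(-11013)) = 29699/137 - 49361/(6201 - 1*(-11013)) = 29699*(1/137) - 49361/(6201 + 11013) = 29699/137 - 49361/17214 = 504476129/2358318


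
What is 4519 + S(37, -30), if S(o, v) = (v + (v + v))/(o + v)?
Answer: 31543/7 ≈ 4506.1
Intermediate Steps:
S(o, v) = 3*v/(o + v) (S(o, v) = (v + 2*v)/(o + v) = (3*v)/(o + v) = 3*v/(o + v))
4519 + S(37, -30) = 4519 + 3*(-30)/(37 - 30) = 4519 + 3*(-30)/7 = 4519 + 3*(-30)*(⅐) = 4519 - 90/7 = 31543/7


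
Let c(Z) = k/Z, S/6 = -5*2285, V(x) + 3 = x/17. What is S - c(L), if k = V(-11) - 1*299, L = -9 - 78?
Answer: -33796865/493 ≈ -68554.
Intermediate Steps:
V(x) = -3 + x/17
L = -87
k = -5145/17 (k = (-3 + (1/17)*(-11)) - 1*299 = (-3 - 11/17) - 299 = -62/17 - 299 = -5145/17 ≈ -302.65)
S = -68550 (S = 6*(-5*2285) = 6*(-11425) = -68550)
c(Z) = -5145/(17*Z)
S - c(L) = -68550 - (-5145)/(17*(-87)) = -68550 - (-5145)*(-1)/(17*87) = -68550 - 1*1715/493 = -68550 - 1715/493 = -33796865/493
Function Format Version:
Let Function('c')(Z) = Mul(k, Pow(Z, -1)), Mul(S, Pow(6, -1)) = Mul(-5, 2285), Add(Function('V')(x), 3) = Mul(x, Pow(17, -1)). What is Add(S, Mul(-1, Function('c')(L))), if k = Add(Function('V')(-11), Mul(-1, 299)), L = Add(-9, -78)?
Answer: Rational(-33796865, 493) ≈ -68554.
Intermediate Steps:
Function('V')(x) = Add(-3, Mul(Rational(1, 17), x)) (Function('V')(x) = Add(-3, Mul(x, Pow(17, -1))) = Add(-3, Mul(x, Rational(1, 17))) = Add(-3, Mul(Rational(1, 17), x)))
L = -87
k = Rational(-5145, 17) (k = Add(Add(-3, Mul(Rational(1, 17), -11)), Mul(-1, 299)) = Add(Add(-3, Rational(-11, 17)), -299) = Add(Rational(-62, 17), -299) = Rational(-5145, 17) ≈ -302.65)
S = -68550 (S = Mul(6, Mul(-5, 2285)) = Mul(6, -11425) = -68550)
Function('c')(Z) = Mul(Rational(-5145, 17), Pow(Z, -1))
Add(S, Mul(-1, Function('c')(L))) = Add(-68550, Mul(-1, Mul(Rational(-5145, 17), Pow(-87, -1)))) = Add(-68550, Mul(-1, Mul(Rational(-5145, 17), Rational(-1, 87)))) = Add(-68550, Mul(-1, Rational(1715, 493))) = Add(-68550, Rational(-1715, 493)) = Rational(-33796865, 493)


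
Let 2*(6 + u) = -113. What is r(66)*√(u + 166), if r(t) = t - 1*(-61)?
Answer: 381*√46/2 ≈ 1292.0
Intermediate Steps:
u = -125/2 (u = -6 + (½)*(-113) = -6 - 113/2 = -125/2 ≈ -62.500)
r(t) = 61 + t (r(t) = t + 61 = 61 + t)
r(66)*√(u + 166) = (61 + 66)*√(-125/2 + 166) = 127*√(207/2) = 127*(3*√46/2) = 381*√46/2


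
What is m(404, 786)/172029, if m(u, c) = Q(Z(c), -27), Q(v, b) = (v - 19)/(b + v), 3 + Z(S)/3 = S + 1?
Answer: 2333/399967425 ≈ 5.8330e-6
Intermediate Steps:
Z(S) = -6 + 3*S (Z(S) = -9 + 3*(S + 1) = -9 + 3*(1 + S) = -9 + (3 + 3*S) = -6 + 3*S)
Q(v, b) = (-19 + v)/(b + v)
m(u, c) = (-25 + 3*c)/(-33 + 3*c) (m(u, c) = (-19 + (-6 + 3*c))/(-27 + (-6 + 3*c)) = (-25 + 3*c)/(-33 + 3*c))
m(404, 786)/172029 = ((-25/3 + 786)/(-11 + 786))/172029 = ((2333/3)/775)*(1/172029) = ((1/775)*(2333/3))*(1/172029) = (2333/2325)*(1/172029) = 2333/399967425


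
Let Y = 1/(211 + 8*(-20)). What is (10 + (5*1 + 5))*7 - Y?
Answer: 7139/51 ≈ 139.98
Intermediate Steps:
Y = 1/51 (Y = 1/(211 - 160) = 1/51 ≈ 0.019608)
(10 + (5*1 + 5))*7 - Y = (10 + (5*1 + 5))*7 - 1*1/51 = (10 + (5 + 5))*7 - 1/51 = (10 + 10)*7 - 1/51 = 20*7 - 1/51 = 140 - 1/51 = 7139/51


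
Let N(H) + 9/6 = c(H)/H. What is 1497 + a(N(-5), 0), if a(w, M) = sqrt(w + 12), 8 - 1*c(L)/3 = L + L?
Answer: 1497 + I*sqrt(30)/10 ≈ 1497.0 + 0.54772*I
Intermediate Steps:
c(L) = 24 - 6*L (c(L) = 24 - 3*(L + L) = 24 - 6*L)
N(H) = -3/2 + (24 - 6*H)/H
a(w, M) = sqrt(12 + w)
1497 + a(N(-5), 0) = 1497 + sqrt(12 + (-15/2 + 24/(-5))) = 1497 + sqrt(12 + (-15/2 + 24*(-1/5))) = 1497 + sqrt(12 + (-15/2 - 24/5)) = 1497 + sqrt(12 - 123/10) = 1497 + sqrt(-3/10) = 1497 + I*sqrt(30)/10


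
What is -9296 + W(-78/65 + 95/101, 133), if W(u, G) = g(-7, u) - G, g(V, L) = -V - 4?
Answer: -9426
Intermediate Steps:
g(V, L) = -4 - V
W(u, G) = 3 - G (W(u, G) = (-4 - 1*(-7)) - G = (-4 + 7) - G = 3 - G)
-9296 + W(-78/65 + 95/101, 133) = -9296 + (3 - 1*133) = -9296 + (3 - 133) = -9296 - 130 = -9426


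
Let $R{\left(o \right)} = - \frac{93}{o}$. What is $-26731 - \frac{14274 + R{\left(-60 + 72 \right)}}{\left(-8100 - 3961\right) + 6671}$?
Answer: $- \frac{115252659}{4312} \approx -26728.0$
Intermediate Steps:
$-26731 - \frac{14274 + R{\left(-60 + 72 \right)}}{\left(-8100 - 3961\right) + 6671} = -26731 - \frac{14274 - \frac{93}{-60 + 72}}{\left(-8100 - 3961\right) + 6671} = -26731 - \frac{14274 - \frac{93}{12}}{-12061 + 6671} = -26731 - \frac{14274 - \frac{31}{4}}{-5390} = -26731 - \left(14274 - \frac{31}{4}\right) \left(- \frac{1}{5390}\right) = -26731 - \frac{57065}{4} \left(- \frac{1}{5390}\right) = -26731 - - \frac{11413}{4312} = -26731 + \frac{11413}{4312} = - \frac{115252659}{4312}$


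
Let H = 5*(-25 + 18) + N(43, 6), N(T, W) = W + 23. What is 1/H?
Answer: -1/6 ≈ -0.16667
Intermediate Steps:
N(T, W) = 23 + W
H = -6 (H = 5*(-25 + 18) + (23 + 6) = 5*(-7) + 29 = -35 + 29 = -6)
1/H = 1/(-6) = -1/6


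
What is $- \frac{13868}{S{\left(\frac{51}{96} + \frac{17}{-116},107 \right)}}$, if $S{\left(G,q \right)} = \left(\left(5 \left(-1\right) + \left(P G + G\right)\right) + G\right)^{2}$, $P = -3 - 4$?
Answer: $- \frac{11942899712}{41280625} \approx -289.31$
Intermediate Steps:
$P = -7$
$S{\left(G,q \right)} = \left(-5 - 5 G\right)^{2}$ ($S{\left(G,q \right)} = \left(\left(5 \left(-1\right) + \left(- 7 G + G\right)\right) + G\right)^{2} = \left(\left(-5 - 6 G\right) + G\right)^{2} = \left(-5 - 5 G\right)^{2}$)
$- \frac{13868}{S{\left(\frac{51}{96} + \frac{17}{-116},107 \right)}} = - \frac{13868}{25 \left(1 + \left(\frac{51}{96} + \frac{17}{-116}\right)\right)^{2}} = - \frac{13868}{25 \left(1 + \left(51 \cdot \frac{1}{96} + 17 \left(- \frac{1}{116}\right)\right)\right)^{2}} = - \frac{13868}{25 \left(1 + \left(\frac{17}{32} - \frac{17}{116}\right)\right)^{2}} = - \frac{13868}{25 \left(1 + \frac{357}{928}\right)^{2}} = - \frac{13868}{25 \left(\frac{1285}{928}\right)^{2}} = - \frac{13868}{25 \cdot \frac{1651225}{861184}} = - \frac{13868}{\frac{41280625}{861184}} = \left(-13868\right) \frac{861184}{41280625} = - \frac{11942899712}{41280625}$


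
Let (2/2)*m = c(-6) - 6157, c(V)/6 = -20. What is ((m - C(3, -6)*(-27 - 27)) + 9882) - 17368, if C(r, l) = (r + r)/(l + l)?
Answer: -13790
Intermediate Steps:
C(r, l) = r/l (C(r, l) = (2*r)/((2*l)) = (2*r)*(1/(2*l)) = r/l)
c(V) = -120 (c(V) = 6*(-20) = -120)
m = -6277 (m = -120 - 6157 = -6277)
((m - C(3, -6)*(-27 - 27)) + 9882) - 17368 = ((-6277 - 3/(-6)*(-27 - 27)) + 9882) - 17368 = ((-6277 - 3*(-⅙)*(-54)) + 9882) - 17368 = ((-6277 - (-1)*(-54)/2) + 9882) - 17368 = ((-6277 - 1*27) + 9882) - 17368 = ((-6277 - 27) + 9882) - 17368 = (-6304 + 9882) - 17368 = 3578 - 17368 = -13790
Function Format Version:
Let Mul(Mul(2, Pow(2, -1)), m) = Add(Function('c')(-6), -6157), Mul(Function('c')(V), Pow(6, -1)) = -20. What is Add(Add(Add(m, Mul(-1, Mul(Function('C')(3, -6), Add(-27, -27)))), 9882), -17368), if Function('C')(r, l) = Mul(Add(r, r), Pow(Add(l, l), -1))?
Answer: -13790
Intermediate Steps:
Function('C')(r, l) = Mul(r, Pow(l, -1)) (Function('C')(r, l) = Mul(Mul(2, r), Pow(Mul(2, l), -1)) = Mul(Mul(2, r), Mul(Rational(1, 2), Pow(l, -1))) = Mul(r, Pow(l, -1)))
Function('c')(V) = -120 (Function('c')(V) = Mul(6, -20) = -120)
m = -6277 (m = Add(-120, -6157) = -6277)
Add(Add(Add(m, Mul(-1, Mul(Function('C')(3, -6), Add(-27, -27)))), 9882), -17368) = Add(Add(Add(-6277, Mul(-1, Mul(Mul(3, Pow(-6, -1)), Add(-27, -27)))), 9882), -17368) = Add(Add(Add(-6277, Mul(-1, Mul(Mul(3, Rational(-1, 6)), -54))), 9882), -17368) = Add(Add(Add(-6277, Mul(-1, Mul(Rational(-1, 2), -54))), 9882), -17368) = Add(Add(Add(-6277, Mul(-1, 27)), 9882), -17368) = Add(Add(Add(-6277, -27), 9882), -17368) = Add(Add(-6304, 9882), -17368) = Add(3578, -17368) = -13790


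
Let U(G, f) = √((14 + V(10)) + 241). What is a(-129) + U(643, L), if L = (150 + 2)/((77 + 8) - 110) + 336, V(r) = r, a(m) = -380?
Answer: -380 + √265 ≈ -363.72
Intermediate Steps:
L = 8248/25 (L = 152/(85 - 110) + 336 = 152/(-25) + 336 = 152*(-1/25) + 336 = -152/25 + 336 = 8248/25 ≈ 329.92)
U(G, f) = √265 (U(G, f) = √((14 + 10) + 241) = √(24 + 241) = √265)
a(-129) + U(643, L) = -380 + √265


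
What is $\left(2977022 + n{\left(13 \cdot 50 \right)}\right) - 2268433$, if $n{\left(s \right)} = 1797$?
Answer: $710386$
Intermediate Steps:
$\left(2977022 + n{\left(13 \cdot 50 \right)}\right) - 2268433 = \left(2977022 + 1797\right) - 2268433 = 2978819 - 2268433 = 710386$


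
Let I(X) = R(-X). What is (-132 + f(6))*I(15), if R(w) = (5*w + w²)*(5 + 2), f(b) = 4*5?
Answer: -117600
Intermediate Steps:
f(b) = 20
R(w) = 7*w² + 35*w (R(w) = (w² + 5*w)*7 = 7*w² + 35*w)
I(X) = -7*X*(5 - X) (I(X) = 7*(-X)*(5 - X) = -7*X*(5 - X))
(-132 + f(6))*I(15) = (-132 + 20)*(7*15*(-5 + 15)) = -784*15*10 = -112*1050 = -117600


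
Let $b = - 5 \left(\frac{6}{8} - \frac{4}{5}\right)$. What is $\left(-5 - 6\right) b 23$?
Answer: $- \frac{253}{4} \approx -63.25$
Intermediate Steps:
$b = \frac{1}{4}$ ($b = - 5 \left(6 \cdot \frac{1}{8} - \frac{4}{5}\right) = - 5 \left(\frac{3}{4} - \frac{4}{5}\right) = \left(-5\right) \left(- \frac{1}{20}\right) = \frac{1}{4} \approx 0.25$)
$\left(-5 - 6\right) b 23 = \left(-5 - 6\right) \frac{1}{4} \cdot 23 = \left(-11\right) \frac{1}{4} \cdot 23 = \left(- \frac{11}{4}\right) 23 = - \frac{253}{4}$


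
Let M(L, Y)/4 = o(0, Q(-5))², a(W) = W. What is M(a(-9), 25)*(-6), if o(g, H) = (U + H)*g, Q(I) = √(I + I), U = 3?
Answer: 0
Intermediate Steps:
Q(I) = √2*√I (Q(I) = √(2*I) = √2*√I)
o(g, H) = g*(3 + H) (o(g, H) = (3 + H)*g = g*(3 + H))
M(L, Y) = 0 (M(L, Y) = 4*(0*(3 + √2*√(-5)))² = 4*(0*(3 + √2*(I*√5)))² = 4*(0*(3 + I*√10))² = 4*0² = 4*0 = 0)
M(a(-9), 25)*(-6) = 0*(-6) = 0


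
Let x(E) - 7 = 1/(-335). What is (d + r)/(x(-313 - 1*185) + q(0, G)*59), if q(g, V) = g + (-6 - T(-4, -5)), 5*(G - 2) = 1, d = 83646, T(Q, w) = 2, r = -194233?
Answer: 37046645/155776 ≈ 237.82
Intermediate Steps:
x(E) = 2344/335 (x(E) = 7 + 1/(-335) = 7 - 1/335 = 2344/335)
G = 11/5 (G = 2 + (⅕)*1 = 2 + ⅕ = 11/5 ≈ 2.2000)
q(g, V) = -8 + g (q(g, V) = g + (-6 - 1*2) = g + (-6 - 2) = g - 8 = -8 + g)
(d + r)/(x(-313 - 1*185) + q(0, G)*59) = (83646 - 194233)/(2344/335 + (-8 + 0)*59) = -110587/(2344/335 - 8*59) = -110587/(2344/335 - 472) = -110587/(-155776/335) = -110587*(-335/155776) = 37046645/155776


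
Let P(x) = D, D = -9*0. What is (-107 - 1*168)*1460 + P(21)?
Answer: -401500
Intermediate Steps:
D = 0 (D = -1*0 = 0)
P(x) = 0
(-107 - 1*168)*1460 + P(21) = (-107 - 1*168)*1460 + 0 = (-107 - 168)*1460 + 0 = -275*1460 + 0 = -401500 + 0 = -401500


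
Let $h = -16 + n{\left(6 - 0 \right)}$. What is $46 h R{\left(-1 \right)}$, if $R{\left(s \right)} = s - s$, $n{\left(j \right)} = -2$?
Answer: $0$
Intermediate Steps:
$R{\left(s \right)} = 0$
$h = -18$ ($h = -16 - 2 = -18$)
$46 h R{\left(-1 \right)} = 46 \left(-18\right) 0 = \left(-828\right) 0 = 0$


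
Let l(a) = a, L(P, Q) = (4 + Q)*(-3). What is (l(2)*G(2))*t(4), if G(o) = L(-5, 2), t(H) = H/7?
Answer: -144/7 ≈ -20.571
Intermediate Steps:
L(P, Q) = -12 - 3*Q
t(H) = H/7 (t(H) = H*(⅐) = H/7)
G(o) = -18 (G(o) = -12 - 3*2 = -12 - 6 = -18)
(l(2)*G(2))*t(4) = (2*(-18))*((⅐)*4) = -36*4/7 = -144/7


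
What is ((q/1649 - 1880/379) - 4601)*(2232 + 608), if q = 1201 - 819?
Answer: -8174789232920/624971 ≈ -1.3080e+7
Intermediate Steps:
q = 382
((q/1649 - 1880/379) - 4601)*(2232 + 608) = ((382/1649 - 1880/379) - 4601)*(2232 + 608) = ((382*(1/1649) - 1880*1/379) - 4601)*2840 = ((382/1649 - 1880/379) - 4601)*2840 = (-2955342/624971 - 4601)*2840 = -2878446913/624971*2840 = -8174789232920/624971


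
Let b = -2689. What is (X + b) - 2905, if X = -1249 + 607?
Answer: -6236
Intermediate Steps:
X = -642
(X + b) - 2905 = (-642 - 2689) - 2905 = -3331 - 2905 = -6236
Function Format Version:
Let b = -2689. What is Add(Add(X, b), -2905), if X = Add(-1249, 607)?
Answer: -6236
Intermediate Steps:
X = -642
Add(Add(X, b), -2905) = Add(Add(-642, -2689), -2905) = Add(-3331, -2905) = -6236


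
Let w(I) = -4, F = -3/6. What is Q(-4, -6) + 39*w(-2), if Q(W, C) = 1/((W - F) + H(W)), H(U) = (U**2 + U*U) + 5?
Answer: -10450/67 ≈ -155.97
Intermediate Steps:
F = -1/2 (F = -3*1/6 = -1/2 ≈ -0.50000)
H(U) = 5 + 2*U**2 (H(U) = (U**2 + U**2) + 5 = 2*U**2 + 5 = 5 + 2*U**2)
Q(W, C) = 1/(11/2 + W + 2*W**2) (Q(W, C) = 1/((W - 1*(-1/2)) + (5 + 2*W**2)) = 1/((W + 1/2) + (5 + 2*W**2)) = 1/((1/2 + W) + (5 + 2*W**2)) = 1/(11/2 + W + 2*W**2))
Q(-4, -6) + 39*w(-2) = 2/(11 + 2*(-4) + 4*(-4)**2) + 39*(-4) = 2/(11 - 8 + 4*16) - 156 = 2/(11 - 8 + 64) - 156 = 2/67 - 156 = -10450/67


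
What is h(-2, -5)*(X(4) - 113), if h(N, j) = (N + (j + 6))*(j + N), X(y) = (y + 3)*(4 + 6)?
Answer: -301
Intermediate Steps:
X(y) = 30 + 10*y (X(y) = (3 + y)*10 = 30 + 10*y)
h(N, j) = (N + j)*(6 + N + j) (h(N, j) = (N + (6 + j))*(N + j) = (6 + N + j)*(N + j) = (N + j)*(6 + N + j))
h(-2, -5)*(X(4) - 113) = ((-2)**2 + (-5)**2 + 6*(-2) + 6*(-5) + 2*(-2)*(-5))*((30 + 10*4) - 113) = (4 + 25 - 12 - 30 + 20)*((30 + 40) - 113) = 7*(70 - 113) = 7*(-43) = -301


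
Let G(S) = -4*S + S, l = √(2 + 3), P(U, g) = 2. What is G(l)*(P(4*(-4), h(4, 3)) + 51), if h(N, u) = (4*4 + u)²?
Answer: -159*√5 ≈ -355.53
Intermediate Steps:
h(N, u) = (16 + u)²
l = √5 ≈ 2.2361
G(S) = -3*S
G(l)*(P(4*(-4), h(4, 3)) + 51) = (-3*√5)*(2 + 51) = -3*√5*53 = -159*√5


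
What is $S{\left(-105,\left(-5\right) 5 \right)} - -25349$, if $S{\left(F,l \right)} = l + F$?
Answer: $25219$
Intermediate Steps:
$S{\left(F,l \right)} = F + l$
$S{\left(-105,\left(-5\right) 5 \right)} - -25349 = \left(-105 - 25\right) - -25349 = \left(-105 - 25\right) + 25349 = -130 + 25349 = 25219$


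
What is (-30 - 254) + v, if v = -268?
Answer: -552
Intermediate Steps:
(-30 - 254) + v = (-30 - 254) - 268 = -284 - 268 = -552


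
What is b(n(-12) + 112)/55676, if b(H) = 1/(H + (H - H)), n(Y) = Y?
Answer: 1/5567600 ≈ 1.7961e-7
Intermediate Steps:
b(H) = 1/H (b(H) = 1/(H + 0) = 1/H)
b(n(-12) + 112)/55676 = 1/((-12 + 112)*55676) = (1/55676)/100 = (1/100)*(1/55676) = 1/5567600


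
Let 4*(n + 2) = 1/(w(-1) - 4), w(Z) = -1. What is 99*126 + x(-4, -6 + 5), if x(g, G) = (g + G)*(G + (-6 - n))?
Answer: 49995/4 ≈ 12499.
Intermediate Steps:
n = -41/20 (n = -2 + 1/(4*(-1 - 4)) = -2 + (¼)/(-5) = -2 + (¼)*(-⅕) = -2 - 1/20 = -41/20 ≈ -2.0500)
x(g, G) = (-79/20 + G)*(G + g) (x(g, G) = (g + G)*(G + (-6 - 1*(-41/20))) = (G + g)*(G + (-6 + 41/20)) = (G + g)*(G - 79/20) = (G + g)*(-79/20 + G) = (-79/20 + G)*(G + g))
99*126 + x(-4, -6 + 5) = 99*126 + ((-6 + 5)² - 79*(-6 + 5)/20 - 79/20*(-4) + (-6 + 5)*(-4)) = 12474 + ((-1)² - 79/20*(-1) + 79/5 - 1*(-4)) = 12474 + (1 + 79/20 + 79/5 + 4) = 12474 + 99/4 = 49995/4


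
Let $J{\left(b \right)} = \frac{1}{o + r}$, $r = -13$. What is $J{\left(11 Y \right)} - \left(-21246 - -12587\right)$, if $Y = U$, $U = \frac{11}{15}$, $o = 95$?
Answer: $\frac{710039}{82} \approx 8659.0$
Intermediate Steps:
$U = \frac{11}{15}$ ($U = 11 \cdot \frac{1}{15} = \frac{11}{15} \approx 0.73333$)
$Y = \frac{11}{15} \approx 0.73333$
$J{\left(b \right)} = \frac{1}{82}$ ($J{\left(b \right)} = \frac{1}{95 - 13} = \frac{1}{82}$)
$J{\left(11 Y \right)} - \left(-21246 - -12587\right) = \frac{1}{82} - \left(-21246 - -12587\right) = \frac{1}{82} - \left(-21246 + 12587\right) = \frac{1}{82} - -8659 = \frac{1}{82} + 8659 = \frac{710039}{82}$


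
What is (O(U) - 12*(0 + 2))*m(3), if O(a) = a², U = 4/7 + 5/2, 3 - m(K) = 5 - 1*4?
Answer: -2855/98 ≈ -29.133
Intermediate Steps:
m(K) = 2 (m(K) = 3 - (5 - 1*4) = 3 - (5 - 4) = 3 - 1*1 = 3 - 1 = 2)
U = 43/14 (U = 4*(⅐) + 5*(½) = 4/7 + 5/2 = 43/14 ≈ 3.0714)
(O(U) - 12*(0 + 2))*m(3) = ((43/14)² - 12*(0 + 2))*2 = (1849/196 - 12*2)*2 = (1849/196 - 24)*2 = -2855/196*2 = -2855/98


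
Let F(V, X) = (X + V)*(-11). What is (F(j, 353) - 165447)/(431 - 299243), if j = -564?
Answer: 81563/149406 ≈ 0.54592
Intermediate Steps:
F(V, X) = -11*V - 11*X (F(V, X) = (V + X)*(-11) = -11*V - 11*X)
(F(j, 353) - 165447)/(431 - 299243) = ((-11*(-564) - 11*353) - 165447)/(431 - 299243) = ((6204 - 3883) - 165447)/(-298812) = (2321 - 165447)*(-1/298812) = -163126*(-1/298812) = 81563/149406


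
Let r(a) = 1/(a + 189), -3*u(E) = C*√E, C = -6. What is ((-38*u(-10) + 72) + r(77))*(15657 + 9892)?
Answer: 489339997/266 - 1941724*I*√10 ≈ 1.8396e+6 - 6.1403e+6*I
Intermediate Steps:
u(E) = 2*√E (u(E) = -(-2)*√E = 2*√E)
r(a) = 1/(189 + a)
((-38*u(-10) + 72) + r(77))*(15657 + 9892) = ((-76*√(-10) + 72) + 1/(189 + 77))*(15657 + 9892) = ((-76*I*√10 + 72) + 1/266)*25549 = ((72 - 76*I*√10) + 1/266)*25549 = (19153/266 - 76*I*√10)*25549 = 489339997/266 - 1941724*I*√10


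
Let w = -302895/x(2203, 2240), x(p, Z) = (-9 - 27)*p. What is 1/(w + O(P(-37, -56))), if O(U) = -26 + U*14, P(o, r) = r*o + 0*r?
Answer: 8812/255423039 ≈ 3.4500e-5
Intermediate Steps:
x(p, Z) = -36*p
P(o, r) = o*r (P(o, r) = o*r + 0 = o*r)
O(U) = -26 + 14*U
w = 33655/8812 (w = -302895/((-36*2203)) = -302895/(-79308) = -302895*(-1/79308) = 33655/8812 ≈ 3.8192)
1/(w + O(P(-37, -56))) = 1/(33655/8812 + (-26 + 14*(-37*(-56)))) = 1/(33655/8812 + (-26 + 14*2072)) = 1/(33655/8812 + (-26 + 29008)) = 1/(33655/8812 + 28982) = 1/(255423039/8812) = 8812/255423039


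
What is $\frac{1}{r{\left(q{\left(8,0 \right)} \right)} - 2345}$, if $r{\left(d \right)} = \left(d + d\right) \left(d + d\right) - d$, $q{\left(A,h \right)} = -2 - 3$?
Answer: $- \frac{1}{2240} \approx -0.00044643$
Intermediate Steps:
$q{\left(A,h \right)} = -5$ ($q{\left(A,h \right)} = -2 - 3 = -5$)
$r{\left(d \right)} = - d + 4 d^{2}$ ($r{\left(d \right)} = 2 d 2 d - d = 4 d^{2} - d = - d + 4 d^{2}$)
$\frac{1}{r{\left(q{\left(8,0 \right)} \right)} - 2345} = \frac{1}{- 5 \left(-1 + 4 \left(-5\right)\right) - 2345} = \frac{1}{- 5 \left(-1 - 20\right) - 2345} = \frac{1}{\left(-5\right) \left(-21\right) - 2345} = \frac{1}{105 - 2345} = \frac{1}{-2240} = - \frac{1}{2240}$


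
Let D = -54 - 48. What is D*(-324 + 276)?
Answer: 4896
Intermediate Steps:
D = -102
D*(-324 + 276) = -102*(-324 + 276) = -102*(-48) = 4896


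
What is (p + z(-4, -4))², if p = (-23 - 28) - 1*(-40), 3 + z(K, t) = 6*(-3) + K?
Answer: 1296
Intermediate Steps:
z(K, t) = -21 + K (z(K, t) = -3 + (6*(-3) + K) = -3 + (-18 + K) = -21 + K)
p = -11 (p = -51 + 40 = -11)
(p + z(-4, -4))² = (-11 + (-21 - 4))² = (-11 - 25)² = (-36)² = 1296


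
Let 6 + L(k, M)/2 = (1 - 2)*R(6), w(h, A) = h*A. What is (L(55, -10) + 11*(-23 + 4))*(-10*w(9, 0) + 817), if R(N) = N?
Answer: -190361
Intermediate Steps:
w(h, A) = A*h
L(k, M) = -24 (L(k, M) = -12 + 2*((1 - 2)*6) = -12 + 2*(-1*6) = -12 + 2*(-6) = -12 - 12 = -24)
(L(55, -10) + 11*(-23 + 4))*(-10*w(9, 0) + 817) = (-24 + 11*(-23 + 4))*(-0*9 + 817) = (-24 + 11*(-19))*(-10*0 + 817) = (-24 - 209)*(0 + 817) = -233*817 = -190361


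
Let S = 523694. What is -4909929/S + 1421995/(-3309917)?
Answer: -16996147715423/1733383673398 ≈ -9.8052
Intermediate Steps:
-4909929/S + 1421995/(-3309917) = -4909929/523694 + 1421995/(-3309917) = -4909929*1/523694 + 1421995*(-1/3309917) = -4909929/523694 - 1421995/3309917 = -16996147715423/1733383673398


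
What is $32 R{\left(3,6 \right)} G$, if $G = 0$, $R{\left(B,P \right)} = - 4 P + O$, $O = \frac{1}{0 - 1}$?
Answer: $0$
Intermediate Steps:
$O = -1$ ($O = \frac{1}{-1} = -1$)
$R{\left(B,P \right)} = -1 - 4 P$ ($R{\left(B,P \right)} = - 4 P - 1 = -1 - 4 P$)
$32 R{\left(3,6 \right)} G = 32 \left(-1 - 24\right) 0 = 32 \left(-25\right) 0 = \left(-800\right) 0 = 0$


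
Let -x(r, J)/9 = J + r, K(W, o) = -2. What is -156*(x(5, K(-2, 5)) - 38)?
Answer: 10140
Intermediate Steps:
x(r, J) = -9*J - 9*r (x(r, J) = -9*(J + r) = -9*J - 9*r)
-156*(x(5, K(-2, 5)) - 38) = -156*((-9*(-2) - 9*5) - 38) = -156*((18 - 45) - 38) = -156*(-27 - 38) = -156*(-65) = 10140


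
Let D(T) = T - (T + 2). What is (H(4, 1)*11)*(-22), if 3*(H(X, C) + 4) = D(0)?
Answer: 3388/3 ≈ 1129.3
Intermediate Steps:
D(T) = -2 (D(T) = T - (2 + T) = T + (-2 - T) = -2)
H(X, C) = -14/3 (H(X, C) = -4 + (⅓)*(-2) = -4 - ⅔ = -14/3)
(H(4, 1)*11)*(-22) = -14/3*11*(-22) = -154/3*(-22) = 3388/3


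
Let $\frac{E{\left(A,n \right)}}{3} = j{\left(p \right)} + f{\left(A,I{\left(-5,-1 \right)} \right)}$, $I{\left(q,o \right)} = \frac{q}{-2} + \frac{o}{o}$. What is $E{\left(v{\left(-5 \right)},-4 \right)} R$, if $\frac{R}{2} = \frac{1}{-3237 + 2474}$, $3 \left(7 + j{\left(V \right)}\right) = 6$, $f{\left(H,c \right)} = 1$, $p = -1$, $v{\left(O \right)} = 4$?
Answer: $\frac{24}{763} \approx 0.031455$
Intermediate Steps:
$I{\left(q,o \right)} = 1 - \frac{q}{2}$ ($I{\left(q,o \right)} = q \left(- \frac{1}{2}\right) + 1 = - \frac{q}{2} + 1 = 1 - \frac{q}{2}$)
$j{\left(V \right)} = -5$ ($j{\left(V \right)} = -7 + \frac{1}{3} \cdot 6 = -7 + 2 = -5$)
$E{\left(A,n \right)} = -12$ ($E{\left(A,n \right)} = 3 \left(-5 + 1\right) = 3 \left(-4\right) = -12$)
$R = - \frac{2}{763}$ ($R = \frac{2}{-3237 + 2474} = \frac{2}{-763} = 2 \left(- \frac{1}{763}\right) = - \frac{2}{763} \approx -0.0026212$)
$E{\left(v{\left(-5 \right)},-4 \right)} R = \left(-12\right) \left(- \frac{2}{763}\right) = \frac{24}{763}$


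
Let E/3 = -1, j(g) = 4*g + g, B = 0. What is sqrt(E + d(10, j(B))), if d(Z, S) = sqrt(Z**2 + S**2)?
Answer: sqrt(7) ≈ 2.6458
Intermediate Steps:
j(g) = 5*g
d(Z, S) = sqrt(S**2 + Z**2)
E = -3 (E = 3*(-1) = -3)
sqrt(E + d(10, j(B))) = sqrt(-3 + sqrt((5*0)**2 + 10**2)) = sqrt(-3 + sqrt(0**2 + 100)) = sqrt(-3 + sqrt(0 + 100)) = sqrt(-3 + sqrt(100)) = sqrt(-3 + 10) = sqrt(7)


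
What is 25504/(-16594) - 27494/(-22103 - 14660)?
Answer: -240684058/305022611 ≈ -0.78907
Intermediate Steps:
25504/(-16594) - 27494/(-22103 - 14660) = 25504*(-1/16594) - 27494/(-36763) = -12752/8297 - 27494*(-1/36763) = -12752/8297 + 27494/36763 = -240684058/305022611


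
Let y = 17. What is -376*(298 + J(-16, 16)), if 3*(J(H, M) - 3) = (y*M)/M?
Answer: -345920/3 ≈ -1.1531e+5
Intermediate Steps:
J(H, M) = 26/3 (J(H, M) = 3 + ((17*M)/M)/3 = 3 + (⅓)*17 = 3 + 17/3 = 26/3)
-376*(298 + J(-16, 16)) = -376*(298 + 26/3) = -376*920/3 = -345920/3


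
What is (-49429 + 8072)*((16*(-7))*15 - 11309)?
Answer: 537186073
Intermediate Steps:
(-49429 + 8072)*((16*(-7))*15 - 11309) = -41357*(-112*15 - 11309) = -41357*(-1680 - 11309) = -41357*(-12989) = 537186073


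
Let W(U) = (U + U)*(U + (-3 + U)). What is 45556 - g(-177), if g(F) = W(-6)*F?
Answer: 77416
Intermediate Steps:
W(U) = 2*U*(-3 + 2*U) (W(U) = (2*U)*(-3 + 2*U) = 2*U*(-3 + 2*U))
g(F) = 180*F (g(F) = (2*(-6)*(-3 + 2*(-6)))*F = (2*(-6)*(-3 - 12))*F = (2*(-6)*(-15))*F = 180*F)
45556 - g(-177) = 45556 - 180*(-177) = 45556 - 1*(-31860) = 45556 + 31860 = 77416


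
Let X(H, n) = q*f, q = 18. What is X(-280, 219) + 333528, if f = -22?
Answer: 333132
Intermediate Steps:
X(H, n) = -396 (X(H, n) = 18*(-22) = -396)
X(-280, 219) + 333528 = -396 + 333528 = 333132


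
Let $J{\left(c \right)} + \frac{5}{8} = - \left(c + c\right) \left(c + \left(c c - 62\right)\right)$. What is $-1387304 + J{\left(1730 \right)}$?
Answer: $- \frac{82900740677}{8} \approx -1.0363 \cdot 10^{10}$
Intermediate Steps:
$J{\left(c \right)} = - \frac{5}{8} - 2 c \left(-62 + c + c^{2}\right)$ ($J{\left(c \right)} = - \frac{5}{8} - \left(c + c\right) \left(c + \left(c c - 62\right)\right) = - \frac{5}{8} - 2 c \left(c + \left(c^{2} - 62\right)\right) = - \frac{5}{8} - 2 c \left(c + \left(-62 + c^{2}\right)\right) = - \frac{5}{8} - 2 c \left(-62 + c + c^{2}\right)$)
$-1387304 + J{\left(1730 \right)} = -1387304 - \left(- \frac{1716155}{8} + 5985800 + 10355434000\right) = -1387304 - \frac{82889642245}{8} = - \frac{82900740677}{8}$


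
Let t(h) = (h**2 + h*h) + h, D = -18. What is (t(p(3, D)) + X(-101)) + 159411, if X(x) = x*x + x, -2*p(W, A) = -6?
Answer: 169532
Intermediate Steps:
p(W, A) = 3 (p(W, A) = -1/2*(-6) = 3)
t(h) = h + 2*h**2 (t(h) = (h**2 + h**2) + h = 2*h**2 + h = h + 2*h**2)
X(x) = x + x**2 (X(x) = x**2 + x = x + x**2)
(t(p(3, D)) + X(-101)) + 159411 = (3*(1 + 2*3) - 101*(1 - 101)) + 159411 = (3*(1 + 6) - 101*(-100)) + 159411 = (3*7 + 10100) + 159411 = (21 + 10100) + 159411 = 10121 + 159411 = 169532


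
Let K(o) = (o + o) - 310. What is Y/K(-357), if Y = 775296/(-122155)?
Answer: 6057/977240 ≈ 0.0061981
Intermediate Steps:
K(o) = -310 + 2*o (K(o) = 2*o - 310 = -310 + 2*o)
Y = -775296/122155 (Y = 775296*(-1/122155) = -775296/122155 ≈ -6.3468)
Y/K(-357) = -775296/(122155*(-310 + 2*(-357))) = -775296/(122155*(-310 - 714)) = -775296/122155/(-1024) = -775296/122155*(-1/1024) = 6057/977240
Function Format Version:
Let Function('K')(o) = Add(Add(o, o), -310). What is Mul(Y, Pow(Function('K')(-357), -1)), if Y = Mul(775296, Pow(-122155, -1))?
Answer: Rational(6057, 977240) ≈ 0.0061981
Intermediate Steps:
Function('K')(o) = Add(-310, Mul(2, o)) (Function('K')(o) = Add(Mul(2, o), -310) = Add(-310, Mul(2, o)))
Y = Rational(-775296, 122155) (Y = Mul(775296, Rational(-1, 122155)) = Rational(-775296, 122155) ≈ -6.3468)
Mul(Y, Pow(Function('K')(-357), -1)) = Mul(Rational(-775296, 122155), Pow(Add(-310, Mul(2, -357)), -1)) = Mul(Rational(-775296, 122155), Pow(Add(-310, -714), -1)) = Mul(Rational(-775296, 122155), Pow(-1024, -1)) = Mul(Rational(-775296, 122155), Rational(-1, 1024)) = Rational(6057, 977240)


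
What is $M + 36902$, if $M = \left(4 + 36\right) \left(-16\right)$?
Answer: $36262$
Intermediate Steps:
$M = -640$ ($M = 40 \left(-16\right) = -640$)
$M + 36902 = -640 + 36902 = 36262$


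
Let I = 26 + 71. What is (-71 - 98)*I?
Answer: -16393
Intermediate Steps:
I = 97
(-71 - 98)*I = (-71 - 98)*97 = -169*97 = -16393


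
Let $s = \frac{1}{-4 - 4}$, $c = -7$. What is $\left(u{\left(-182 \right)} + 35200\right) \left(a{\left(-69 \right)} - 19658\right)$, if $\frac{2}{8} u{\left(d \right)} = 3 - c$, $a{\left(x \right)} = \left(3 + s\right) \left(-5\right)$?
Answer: $-693254495$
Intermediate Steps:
$s = - \frac{1}{8}$ ($s = \frac{1}{-8} = - \frac{1}{8} \approx -0.125$)
$a{\left(x \right)} = - \frac{115}{8}$ ($a{\left(x \right)} = \left(3 - \frac{1}{8}\right) \left(-5\right) = \frac{23}{8} \left(-5\right) = - \frac{115}{8}$)
$u{\left(d \right)} = 40$ ($u{\left(d \right)} = 4 \left(3 - -7\right) = 4 \left(3 + 7\right) = 4 \cdot 10 = 40$)
$\left(u{\left(-182 \right)} + 35200\right) \left(a{\left(-69 \right)} - 19658\right) = \left(40 + 35200\right) \left(- \frac{115}{8} - 19658\right) = 35240 \left(- \frac{157379}{8}\right) = -693254495$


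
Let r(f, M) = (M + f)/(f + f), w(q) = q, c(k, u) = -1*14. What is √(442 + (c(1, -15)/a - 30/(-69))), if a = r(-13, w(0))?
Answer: 2*√54809/23 ≈ 20.358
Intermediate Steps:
c(k, u) = -14
r(f, M) = (M + f)/(2*f) (r(f, M) = (M + f)/((2*f)) = (M + f)*(1/(2*f)) = (M + f)/(2*f))
a = ½ (a = (½)*(0 - 13)/(-13) = (½)*(-1/13)*(-13) = ½ ≈ 0.50000)
√(442 + (c(1, -15)/a - 30/(-69))) = √(442 + (-14/½ - 30/(-69))) = √(442 + (-14*2 - 30*(-1/69))) = √(442 + (-28 + 10/23)) = √(442 - 634/23) = √(9532/23) = 2*√54809/23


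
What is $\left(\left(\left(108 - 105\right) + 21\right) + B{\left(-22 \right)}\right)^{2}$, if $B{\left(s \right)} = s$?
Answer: $4$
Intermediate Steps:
$\left(\left(\left(108 - 105\right) + 21\right) + B{\left(-22 \right)}\right)^{2} = \left(\left(\left(108 - 105\right) + 21\right) - 22\right)^{2} = \left(\left(3 + 21\right) - 22\right)^{2} = \left(24 - 22\right)^{2} = 2^{2} = 4$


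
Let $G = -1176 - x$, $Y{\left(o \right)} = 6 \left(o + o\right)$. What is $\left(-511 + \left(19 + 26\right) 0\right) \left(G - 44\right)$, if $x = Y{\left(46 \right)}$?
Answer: $905492$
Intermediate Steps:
$Y{\left(o \right)} = 12 o$ ($Y{\left(o \right)} = 6 \cdot 2 o = 12 o$)
$x = 552$ ($x = 12 \cdot 46 = 552$)
$G = -1728$ ($G = -1176 - 552 = -1728$)
$\left(-511 + \left(19 + 26\right) 0\right) \left(G - 44\right) = \left(-511 + \left(19 + 26\right) 0\right) \left(-1728 - 44\right) = \left(-511 + 45 \cdot 0\right) \left(-1772\right) = \left(-511 + 0\right) \left(-1772\right) = \left(-511\right) \left(-1772\right) = 905492$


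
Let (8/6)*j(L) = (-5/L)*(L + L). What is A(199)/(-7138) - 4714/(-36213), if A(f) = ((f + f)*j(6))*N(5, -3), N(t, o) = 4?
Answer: 233015876/129244197 ≈ 1.8029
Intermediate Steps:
j(L) = -15/2 (j(L) = 3*((-5/L)*(L + L))/4 = 3*((-5/L)*(2*L))/4 = (¾)*(-10) = -15/2)
A(f) = -60*f (A(f) = ((f + f)*(-15/2))*4 = ((2*f)*(-15/2))*4 = -15*f*4 = -60*f)
A(199)/(-7138) - 4714/(-36213) = -60*199/(-7138) - 4714/(-36213) = -11940*(-1/7138) - 4714*(-1/36213) = 5970/3569 + 4714/36213 = 233015876/129244197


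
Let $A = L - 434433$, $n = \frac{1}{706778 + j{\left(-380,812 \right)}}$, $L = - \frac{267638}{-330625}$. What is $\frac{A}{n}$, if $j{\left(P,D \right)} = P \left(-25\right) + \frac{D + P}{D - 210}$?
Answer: $- \frac{30967506002778043378}{99518125} \approx -3.1117 \cdot 10^{11}$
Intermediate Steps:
$L = \frac{267638}{330625}$ ($L = \left(-267638\right) \left(- \frac{1}{330625}\right) = \frac{267638}{330625} \approx 0.80949$)
$j{\left(P,D \right)} = - 25 P + \frac{D + P}{-210 + D}$
$n = \frac{301}{215599894}$ ($n = \frac{1}{706778 + \frac{812 + 5251 \left(-380\right) - 20300 \left(-380\right)}{-210 + 812}} = \frac{1}{706778 + \frac{812 - 1995380 + 7714000}{602}} = \frac{1}{706778 + \frac{1}{602} \cdot 5719432} = \frac{1}{706778 + \frac{2859716}{301}} = \frac{1}{\frac{215599894}{301}} = \frac{301}{215599894} \approx 1.3961 \cdot 10^{-6}$)
$A = - \frac{143634142987}{330625}$ ($A = \frac{267638}{330625} - 434433 = - \frac{143634142987}{330625} \approx -4.3443 \cdot 10^{5}$)
$\frac{A}{n} = - \frac{143634142987}{330625 \cdot \frac{301}{215599894}} = \left(- \frac{143634142987}{330625}\right) \frac{215599894}{301} = - \frac{30967506002778043378}{99518125}$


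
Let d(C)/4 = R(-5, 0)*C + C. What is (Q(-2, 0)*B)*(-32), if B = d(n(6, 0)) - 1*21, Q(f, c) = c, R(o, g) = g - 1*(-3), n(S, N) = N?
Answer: 0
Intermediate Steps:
R(o, g) = 3 + g (R(o, g) = g + 3 = 3 + g)
d(C) = 16*C (d(C) = 4*((3 + 0)*C + C) = 4*(3*C + C) = 4*(4*C) = 16*C)
B = -21 (B = 16*0 - 1*21 = 0 - 21 = -21)
(Q(-2, 0)*B)*(-32) = (0*(-21))*(-32) = 0*(-32) = 0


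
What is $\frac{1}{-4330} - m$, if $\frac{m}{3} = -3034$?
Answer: $\frac{39411659}{4330} \approx 9102.0$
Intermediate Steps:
$m = -9102$ ($m = 3 \left(-3034\right) = -9102$)
$\frac{1}{-4330} - m = \frac{1}{-4330} - -9102 = - \frac{1}{4330} + 9102 = \frac{39411659}{4330}$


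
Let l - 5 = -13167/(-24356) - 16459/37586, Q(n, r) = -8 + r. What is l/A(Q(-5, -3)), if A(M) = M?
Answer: -2335621269/5034945388 ≈ -0.46388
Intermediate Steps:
l = 2335621269/457722308 (l = 5 + (-13167/(-24356) - 16459/37586) = 5 + (-13167*(-1/24356) - 16459*1/37586) = 5 + (13167/24356 - 16459/37586) = 5 + 47009729/457722308 = 2335621269/457722308 ≈ 5.1027)
l/A(Q(-5, -3)) = 2335621269/(457722308*(-8 - 3)) = (2335621269/457722308)/(-11) = (2335621269/457722308)*(-1/11) = -2335621269/5034945388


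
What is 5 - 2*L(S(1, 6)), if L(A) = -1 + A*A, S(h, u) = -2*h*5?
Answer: -193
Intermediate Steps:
S(h, u) = -10*h
L(A) = -1 + A²
5 - 2*L(S(1, 6)) = 5 - 2*(-1 + (-10*1)²) = 5 - 2*(-1 + (-10)²) = 5 - 2*(-1 + 100) = 5 - 2*99 = 5 - 198 = -193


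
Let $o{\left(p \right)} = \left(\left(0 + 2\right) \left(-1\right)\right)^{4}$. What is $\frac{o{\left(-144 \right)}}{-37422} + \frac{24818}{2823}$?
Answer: $\frac{154782338}{17607051} \approx 8.7909$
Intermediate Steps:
$o{\left(p \right)} = 16$ ($o{\left(p \right)} = \left(2 \left(-1\right)\right)^{4} = \left(-2\right)^{4} = 16$)
$\frac{o{\left(-144 \right)}}{-37422} + \frac{24818}{2823} = \frac{16}{-37422} + \frac{24818}{2823} = 16 \left(- \frac{1}{37422}\right) + 24818 \cdot \frac{1}{2823} = - \frac{8}{18711} + \frac{24818}{2823} = \frac{154782338}{17607051}$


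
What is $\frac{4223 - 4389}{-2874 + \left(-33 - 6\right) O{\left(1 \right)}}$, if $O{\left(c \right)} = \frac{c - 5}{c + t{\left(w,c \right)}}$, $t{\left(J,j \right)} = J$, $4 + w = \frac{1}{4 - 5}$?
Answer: $\frac{166}{2913} \approx 0.056986$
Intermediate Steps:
$w = -5$ ($w = -4 + \frac{1}{4 - 5} = -4 + \frac{1}{-1} = -4 - 1 = -5$)
$O{\left(c \right)} = 1$ ($O{\left(c \right)} = \frac{c - 5}{c - 5} = \frac{-5 + c}{-5 + c} = 1$)
$\frac{4223 - 4389}{-2874 + \left(-33 - 6\right) O{\left(1 \right)}} = \frac{4223 - 4389}{-2874 + \left(-33 - 6\right) 1} = - \frac{166}{-2874 - 39} = - \frac{166}{-2913} = \left(-166\right) \left(- \frac{1}{2913}\right) = \frac{166}{2913}$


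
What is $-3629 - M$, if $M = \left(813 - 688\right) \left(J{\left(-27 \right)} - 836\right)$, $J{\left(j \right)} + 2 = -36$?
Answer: $105621$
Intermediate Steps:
$J{\left(j \right)} = -38$ ($J{\left(j \right)} = -2 - 36 = -38$)
$M = -109250$ ($M = \left(813 - 688\right) \left(-38 - 836\right) = 125 \left(-38 - 836\right) = 125 \left(-874\right) = -109250$)
$-3629 - M = -3629 - -109250 = -3629 + 109250 = 105621$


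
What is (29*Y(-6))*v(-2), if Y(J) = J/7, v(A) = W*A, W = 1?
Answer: 348/7 ≈ 49.714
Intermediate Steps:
v(A) = A (v(A) = 1*A = A)
Y(J) = J/7 (Y(J) = J*(⅐) = J/7)
(29*Y(-6))*v(-2) = (29*((⅐)*(-6)))*(-2) = (29*(-6/7))*(-2) = -174/7*(-2) = 348/7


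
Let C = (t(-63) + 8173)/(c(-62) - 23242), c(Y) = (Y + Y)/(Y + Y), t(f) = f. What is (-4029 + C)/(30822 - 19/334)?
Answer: -31277797066/239255148489 ≈ -0.13073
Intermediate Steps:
c(Y) = 1 (c(Y) = (2*Y)/((2*Y)) = (2*Y)*(1/(2*Y)) = 1)
C = -8110/23241 (C = (-63 + 8173)/(1 - 23242) = 8110/(-23241) = 8110*(-1/23241) = -8110/23241 ≈ -0.34895)
(-4029 + C)/(30822 - 19/334) = (-4029 - 8110/23241)/(30822 - 19/334) = -93646099/(23241*(30822 - 19*1/334)) = -93646099/(23241*(30822 - 19/334)) = -93646099/(23241*10294529/334) = -93646099/23241*334/10294529 = -31277797066/239255148489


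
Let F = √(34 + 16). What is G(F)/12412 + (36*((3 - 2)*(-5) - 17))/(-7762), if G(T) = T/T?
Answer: 4919033/48170972 ≈ 0.10212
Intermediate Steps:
F = 5*√2 (F = √50 = 5*√2 ≈ 7.0711)
G(T) = 1
G(F)/12412 + (36*((3 - 2)*(-5) - 17))/(-7762) = 1/12412 + (36*((3 - 2)*(-5) - 17))/(-7762) = 1*(1/12412) + (36*(1*(-5) - 17))*(-1/7762) = 1/12412 + (36*(-5 - 17))*(-1/7762) = 1/12412 + (36*(-22))*(-1/7762) = 1/12412 - 792*(-1/7762) = 1/12412 + 396/3881 = 4919033/48170972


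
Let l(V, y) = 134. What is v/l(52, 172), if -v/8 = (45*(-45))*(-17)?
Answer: -137700/67 ≈ -2055.2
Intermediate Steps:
v = -275400 (v = -8*45*(-45)*(-17) = -(-16200)*(-17) = -8*34425 = -275400)
v/l(52, 172) = -275400/134 = -275400*1/134 = -137700/67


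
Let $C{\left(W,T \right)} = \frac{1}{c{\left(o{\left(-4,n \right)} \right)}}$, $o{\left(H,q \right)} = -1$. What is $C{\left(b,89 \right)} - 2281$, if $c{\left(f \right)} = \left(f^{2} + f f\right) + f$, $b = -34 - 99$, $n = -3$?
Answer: $-2280$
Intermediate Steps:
$b = -133$ ($b = -34 - 99 = -133$)
$c{\left(f \right)} = f + 2 f^{2}$ ($c{\left(f \right)} = \left(f^{2} + f^{2}\right) + f = 2 f^{2} + f = f + 2 f^{2}$)
$C{\left(W,T \right)} = 1$ ($C{\left(W,T \right)} = \frac{1}{\left(-1\right) \left(1 + 2 \left(-1\right)\right)} = \frac{1}{\left(-1\right) \left(1 - 2\right)} = \frac{1}{\left(-1\right) \left(-1\right)} = 1^{-1} = 1$)
$C{\left(b,89 \right)} - 2281 = 1 - 2281 = -2280$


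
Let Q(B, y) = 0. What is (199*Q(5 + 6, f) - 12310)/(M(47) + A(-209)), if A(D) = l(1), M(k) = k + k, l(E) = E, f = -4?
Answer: -2462/19 ≈ -129.58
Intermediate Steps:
M(k) = 2*k
A(D) = 1
(199*Q(5 + 6, f) - 12310)/(M(47) + A(-209)) = (199*0 - 12310)/(2*47 + 1) = (0 - 12310)/(94 + 1) = -12310/95 = -12310*1/95 = -2462/19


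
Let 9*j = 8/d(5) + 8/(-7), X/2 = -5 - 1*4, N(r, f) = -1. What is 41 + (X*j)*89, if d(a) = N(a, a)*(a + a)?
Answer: 13539/35 ≈ 386.83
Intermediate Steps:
X = -18 (X = 2*(-5 - 1*4) = 2*(-5 - 4) = 2*(-9) = -18)
d(a) = -2*a (d(a) = -(a + a) = -2*a)
j = -68/315 (j = (8/((-2*5)) + 8/(-7))/9 = (8/(-10) + 8*(-⅐))/9 = (8*(-⅒) - 8/7)/9 = (-⅘ - 8/7)/9 = (⅑)*(-68/35) = -68/315 ≈ -0.21587)
41 + (X*j)*89 = 41 - 18*(-68/315)*89 = 41 + (136/35)*89 = 41 + 12104/35 = 13539/35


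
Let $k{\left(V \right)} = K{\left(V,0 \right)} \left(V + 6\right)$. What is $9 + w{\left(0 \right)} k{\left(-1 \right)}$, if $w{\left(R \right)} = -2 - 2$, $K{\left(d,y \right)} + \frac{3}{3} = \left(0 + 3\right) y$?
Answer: $29$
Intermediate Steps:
$K{\left(d,y \right)} = -1 + 3 y$ ($K{\left(d,y \right)} = -1 + \left(0 + 3\right) y = -1 + 3 y$)
$k{\left(V \right)} = -6 - V$ ($k{\left(V \right)} = \left(-1 + 3 \cdot 0\right) \left(V + 6\right) = \left(-1 + 0\right) \left(6 + V\right) = - (6 + V) = -6 - V$)
$w{\left(R \right)} = -4$ ($w{\left(R \right)} = -2 - 2 = -4$)
$9 + w{\left(0 \right)} k{\left(-1 \right)} = 9 - 4 \left(-6 - -1\right) = 9 - 4 \left(-6 + 1\right) = 9 - -20 = 9 + 20 = 29$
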